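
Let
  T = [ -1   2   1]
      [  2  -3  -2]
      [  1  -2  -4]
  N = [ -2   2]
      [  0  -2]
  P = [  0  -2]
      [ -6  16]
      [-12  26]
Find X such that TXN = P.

X = [[4, -5], [3, -3], [-2, 2]]

X = T⁻¹PN⁻¹ (apply T⁻¹ on the left and N⁻¹ on the right).
T has determinant 3; T⁻¹ = [[8/3, 2, -1/3], [2, 1, 0], [-1/3, 0, -1/3]].
det N = 4, so N⁻¹ = [[-1/2, -1/2], [0, -1/2]].
T⁻¹P = [[-8, 18], [-6, 12], [4, -8]].
X = (T⁻¹P)N⁻¹ = [[4, -5], [3, -3], [-2, 2]].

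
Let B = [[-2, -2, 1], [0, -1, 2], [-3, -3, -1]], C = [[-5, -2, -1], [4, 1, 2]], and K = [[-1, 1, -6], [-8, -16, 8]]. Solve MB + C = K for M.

MB = K − C = [[4, 3, -5], [-12, -17, 6]].
Since B sits to the right of M, M = (K − C)B⁻¹.
det B = -5, so B⁻¹ = [[-7/5, 1, 3/5], [6/5, -1, -4/5], [3/5, 0, -2/5]].
M = (K − C)B⁻¹ = [[-5, 1, 2], [0, 5, 4]].

M = [[-5, 1, 2], [0, 5, 4]]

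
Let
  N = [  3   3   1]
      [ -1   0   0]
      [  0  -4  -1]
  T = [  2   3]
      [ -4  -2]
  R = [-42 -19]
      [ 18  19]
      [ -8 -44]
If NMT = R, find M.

M = [[-5, 2], [4, 3], [4, -4]]

M = N⁻¹RT⁻¹ (apply N⁻¹ on the left and T⁻¹ on the right).
det N = 1; the adjugate gives N⁻¹ = [[0, -1, 0], [-1, -3, -1], [4, 12, 3]].
T has determinant 8; T⁻¹ = [[-1/4, -3/8], [1/2, 1/4]].
N⁻¹R = [[-18, -19], [-4, 6], [24, 20]].
M = (N⁻¹R)T⁻¹ = [[-5, 2], [4, 3], [4, -4]].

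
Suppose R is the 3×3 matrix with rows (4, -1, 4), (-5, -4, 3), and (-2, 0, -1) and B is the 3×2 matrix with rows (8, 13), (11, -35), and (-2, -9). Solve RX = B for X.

X = [[1, 6], [-4, -1], [0, -3]]

Left-multiplying both sides by R⁻¹ gives X = R⁻¹B.
det R = -5; the adjugate gives R⁻¹ = [[-4/5, 1/5, -13/5], [11/5, -4/5, 32/5], [8/5, -2/5, 21/5]].
X = R⁻¹B = [[-4/5, 1/5, -13/5], [11/5, -4/5, 32/5], [8/5, -2/5, 21/5]] · [[8, 13], [11, -35], [-2, -9]] = [[1, 6], [-4, -1], [0, -3]].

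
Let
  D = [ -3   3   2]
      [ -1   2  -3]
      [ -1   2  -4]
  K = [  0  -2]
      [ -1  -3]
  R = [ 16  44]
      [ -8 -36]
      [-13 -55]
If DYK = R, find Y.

Y = [[-4, -3], [-2, -5], [-2, -5]]

Y = D⁻¹RK⁻¹ (apply D⁻¹ on the left and K⁻¹ on the right).
det D = 3; the adjugate gives D⁻¹ = [[-2/3, 16/3, -13/3], [-1/3, 14/3, -11/3], [0, 1, -1]].
det K = -2; the adjugate gives K⁻¹ = [[3/2, -1], [-1/2, 0]].
D⁻¹R = [[3, 17], [5, 19], [5, 19]].
Y = (D⁻¹R)K⁻¹ = [[-4, -3], [-2, -5], [-2, -5]].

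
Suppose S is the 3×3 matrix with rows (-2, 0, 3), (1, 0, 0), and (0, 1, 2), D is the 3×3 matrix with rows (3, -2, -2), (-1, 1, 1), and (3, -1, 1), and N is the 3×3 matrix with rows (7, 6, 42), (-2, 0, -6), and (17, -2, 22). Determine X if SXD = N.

Left-multiply by S⁻¹ and right-multiply by D⁻¹: X = S⁻¹ND⁻¹.
det S = 3, so S⁻¹ = [[0, 1, 0], [-2/3, -4/3, 1], [1/3, 2/3, 0]].
det D = 2, so D⁻¹ = [[1, 2, 0], [2, 9/2, -1/2], [-1, -3/2, 1/2]].
S⁻¹N = [[-2, 0, -6], [15, -6, 2], [1, 2, 10]].
X = (S⁻¹N)D⁻¹ = [[4, 5, -3], [1, 0, 4], [-5, -4, 4]].

X = [[4, 5, -3], [1, 0, 4], [-5, -4, 4]]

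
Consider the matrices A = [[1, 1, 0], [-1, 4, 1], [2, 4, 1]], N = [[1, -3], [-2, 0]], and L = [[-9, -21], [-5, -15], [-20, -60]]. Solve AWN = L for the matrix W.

W = [[5, 5], [2, 3], [2, -2]]

Isolating W: multiply by A⁻¹ from the left and N⁻¹ from the right, so W = A⁻¹LN⁻¹.
det A = 3, so A⁻¹ = [[0, -1/3, 1/3], [1, 1/3, -1/3], [-4, -2/3, 5/3]].
det N = -6, so N⁻¹ = [[0, -1/2], [-1/3, -1/6]].
A⁻¹L = [[-5, -15], [-4, -6], [6, -6]].
W = (A⁻¹L)N⁻¹ = [[5, 5], [2, 3], [2, -2]].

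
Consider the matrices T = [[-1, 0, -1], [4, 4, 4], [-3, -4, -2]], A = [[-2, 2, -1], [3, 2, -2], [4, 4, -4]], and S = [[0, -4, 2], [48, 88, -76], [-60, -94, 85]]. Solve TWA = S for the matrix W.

Isolating W: multiply by T⁻¹ from the left and A⁻¹ from the right, so W = T⁻¹SA⁻¹.
T has determinant -4; T⁻¹ = [[-2, -1, -1], [1, 1/4, 0], [1, 1, 1]].
det A = 4; the adjugate gives A⁻¹ = [[0, 1, -1/2], [1, 3, -7/4], [1, 4, -5/2]].
T⁻¹S = [[12, 14, -13], [12, 18, -17], [-12, -10, 11]].
W = (T⁻¹S)A⁻¹ = [[1, 2, 2], [1, -2, 5], [1, 2, -4]].

W = [[1, 2, 2], [1, -2, 5], [1, 2, -4]]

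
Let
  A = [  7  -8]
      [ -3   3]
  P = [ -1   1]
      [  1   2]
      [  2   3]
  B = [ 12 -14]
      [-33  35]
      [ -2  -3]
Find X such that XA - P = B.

X = [[2, 1], [-5, -1], [0, 0]]

XA = B + P = [[11, -13], [-32, 37], [0, 0]].
Since A sits to the right of X, X = (B + P)A⁻¹.
A has determinant -3; A⁻¹ = [[-1, -8/3], [-1, -7/3]].
X = (B + P)A⁻¹ = [[2, 1], [-5, -1], [0, 0]].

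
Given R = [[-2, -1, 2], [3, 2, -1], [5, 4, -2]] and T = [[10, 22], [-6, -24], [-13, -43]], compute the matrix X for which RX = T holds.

X = [[1, -5], [-2, -2], [5, 5]]

R is on the left of X, so left-multiply by R⁻¹: X = R⁻¹T.
det R = 3, so R⁻¹ = [[0, 2, -1], [1/3, -2, 4/3], [2/3, 1, -1/3]].
X = R⁻¹T = [[0, 2, -1], [1/3, -2, 4/3], [2/3, 1, -1/3]] · [[10, 22], [-6, -24], [-13, -43]] = [[1, -5], [-2, -2], [5, 5]].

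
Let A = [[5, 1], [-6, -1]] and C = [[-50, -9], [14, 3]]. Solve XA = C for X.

X = [[-4, 5], [4, 1]]

Right-multiplying both sides by A⁻¹ gives X = CA⁻¹.
det A = 1; the adjugate gives A⁻¹ = [[-1, -1], [6, 5]].
X = CA⁻¹ = [[-50, -9], [14, 3]] · [[-1, -1], [6, 5]] = [[-4, 5], [4, 1]].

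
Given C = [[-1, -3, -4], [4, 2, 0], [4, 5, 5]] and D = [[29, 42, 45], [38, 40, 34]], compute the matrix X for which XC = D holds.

X = [[-5, 1, 5], [-6, 6, 2]]

Right-multiplying both sides by C⁻¹ gives X = DC⁻¹.
det C = 2; the adjugate gives C⁻¹ = [[5, -5/2, 4], [-10, 11/2, -8], [6, -7/2, 5]].
X = DC⁻¹ = [[29, 42, 45], [38, 40, 34]] · [[5, -5/2, 4], [-10, 11/2, -8], [6, -7/2, 5]] = [[-5, 1, 5], [-6, 6, 2]].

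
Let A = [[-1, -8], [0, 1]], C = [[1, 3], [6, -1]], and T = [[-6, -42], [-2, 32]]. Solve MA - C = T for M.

MA = T + C = [[-5, -39], [4, 31]].
Since A sits to the right of M, M = (T + C)A⁻¹.
det A = -1, so A⁻¹ = [[-1, -8], [0, 1]].
M = (T + C)A⁻¹ = [[5, 1], [-4, -1]].

M = [[5, 1], [-4, -1]]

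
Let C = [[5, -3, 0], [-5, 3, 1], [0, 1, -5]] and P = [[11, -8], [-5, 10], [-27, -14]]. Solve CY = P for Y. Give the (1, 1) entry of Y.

C is on the left of Y, so left-multiply by C⁻¹: Y = C⁻¹P.
det C = -5, so C⁻¹ = [[16/5, 3, 3/5], [5, 5, 1], [1, 1, 0]].
Y = C⁻¹P = [[16/5, 3, 3/5], [5, 5, 1], [1, 1, 0]] · [[11, -8], [-5, 10], [-27, -14]] = [[4, -4], [3, -4], [6, 2]].

4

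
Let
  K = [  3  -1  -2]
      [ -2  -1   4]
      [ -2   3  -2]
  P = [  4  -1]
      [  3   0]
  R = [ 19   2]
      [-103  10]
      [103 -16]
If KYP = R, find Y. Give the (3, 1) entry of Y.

-3

Isolating Y: multiply by K⁻¹ from the left and P⁻¹ from the right, so Y = K⁻¹RP⁻¹.
det K = -2; the adjugate gives K⁻¹ = [[5, 4, 3], [6, 5, 4], [4, 7/2, 5/2]].
P has determinant 3; P⁻¹ = [[0, 1/3], [-1, 4/3]].
K⁻¹R = [[-8, 2], [11, -2], [-27, 3]].
Y = (K⁻¹R)P⁻¹ = [[-2, 0], [2, 1], [-3, -5]].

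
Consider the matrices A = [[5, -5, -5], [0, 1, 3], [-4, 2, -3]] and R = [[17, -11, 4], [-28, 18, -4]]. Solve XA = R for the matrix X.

Right-multiplying both sides by A⁻¹ gives X = RA⁻¹.
det A = -5, so A⁻¹ = [[9/5, 5, 2], [12/5, 7, 3], [-4/5, -2, -1]].
X = RA⁻¹ = [[17, -11, 4], [-28, 18, -4]] · [[9/5, 5, 2], [12/5, 7, 3], [-4/5, -2, -1]] = [[1, 0, -3], [-4, -6, 2]].

X = [[1, 0, -3], [-4, -6, 2]]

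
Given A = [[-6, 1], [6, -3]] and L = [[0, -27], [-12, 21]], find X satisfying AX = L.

X = [[1, 5], [6, 3]]

Since A multiplies X on the left, X = A⁻¹L.
det A = 12; the adjugate gives A⁻¹ = [[-1/4, -1/12], [-1/2, -1/2]].
X = A⁻¹L = [[-1/4, -1/12], [-1/2, -1/2]] · [[0, -27], [-12, 21]] = [[1, 5], [6, 3]].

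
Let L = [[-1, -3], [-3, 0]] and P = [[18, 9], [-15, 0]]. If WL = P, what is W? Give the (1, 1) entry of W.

-3

Since L sits to the right of W, W = PL⁻¹.
det L = -9; the adjugate gives L⁻¹ = [[0, -1/3], [-1/3, 1/9]].
W = PL⁻¹ = [[18, 9], [-15, 0]] · [[0, -1/3], [-1/3, 1/9]] = [[-3, -5], [0, 5]].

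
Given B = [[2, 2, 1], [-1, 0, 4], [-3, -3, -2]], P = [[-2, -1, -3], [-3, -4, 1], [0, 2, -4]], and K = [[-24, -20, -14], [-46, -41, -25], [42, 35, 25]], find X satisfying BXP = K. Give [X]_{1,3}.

1

X = B⁻¹KP⁻¹ (apply B⁻¹ on the left and P⁻¹ on the right).
det B = -1; the adjugate gives B⁻¹ = [[-12, -1, -8], [14, 1, 9], [-3, 0, -2]].
det P = 2; the adjugate gives P⁻¹ = [[7, -5, -13/2], [-6, 4, 11/2], [-3, 2, 5/2]].
B⁻¹K = [[-2, 1, -7], [-4, -6, 4], [-12, -10, -8]].
X = (B⁻¹K)P⁻¹ = [[1, 0, 1], [-4, 4, 3], [0, 4, 3]].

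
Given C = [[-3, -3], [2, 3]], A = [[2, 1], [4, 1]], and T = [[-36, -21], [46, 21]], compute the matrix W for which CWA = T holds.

W = C⁻¹TA⁻¹ (apply C⁻¹ on the left and A⁻¹ on the right).
det C = -3, so C⁻¹ = [[-1, -1], [2/3, 1]].
det A = -2; the adjugate gives A⁻¹ = [[-1/2, 1/2], [2, -1]].
C⁻¹T = [[-10, 0], [22, 7]].
W = (C⁻¹T)A⁻¹ = [[5, -5], [3, 4]].

W = [[5, -5], [3, 4]]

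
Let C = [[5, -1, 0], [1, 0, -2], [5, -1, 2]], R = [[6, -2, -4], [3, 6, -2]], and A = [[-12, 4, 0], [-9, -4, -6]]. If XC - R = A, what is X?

X = [[-4, 4, 2], [-2, 4, 0]]

XC = A + R = [[-6, 2, -4], [-6, 2, -8]].
Right-multiplying both sides by C⁻¹ gives X = (A + R)C⁻¹.
det C = 2; the adjugate gives C⁻¹ = [[-1, 1, 1], [-6, 5, 5], [-1/2, 0, 1/2]].
X = (A + R)C⁻¹ = [[-4, 4, 2], [-2, 4, 0]].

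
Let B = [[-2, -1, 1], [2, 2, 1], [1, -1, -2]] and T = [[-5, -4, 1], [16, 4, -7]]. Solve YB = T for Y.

Y = [[3, 0, 1], [0, 5, 6]]

Since B sits to the right of Y, Y = TB⁻¹.
det B = -3, so B⁻¹ = [[1, 1, 1], [-5/3, -1, -4/3], [4/3, 1, 2/3]].
Y = TB⁻¹ = [[-5, -4, 1], [16, 4, -7]] · [[1, 1, 1], [-5/3, -1, -4/3], [4/3, 1, 2/3]] = [[3, 0, 1], [0, 5, 6]].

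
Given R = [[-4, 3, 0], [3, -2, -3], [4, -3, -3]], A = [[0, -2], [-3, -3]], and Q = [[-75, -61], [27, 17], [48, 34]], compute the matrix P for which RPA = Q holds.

Isolating P: multiply by R⁻¹ from the left and A⁻¹ from the right, so P = R⁻¹QA⁻¹.
det R = 3; the adjugate gives R⁻¹ = [[-1, 3, -3], [-1, 4, -4], [-1/3, 0, -1/3]].
det A = -6, so A⁻¹ = [[1/2, -1/3], [-1/2, 0]].
R⁻¹Q = [[12, 10], [-9, -7], [9, 9]].
P = (R⁻¹Q)A⁻¹ = [[1, -4], [-1, 3], [0, -3]].

P = [[1, -4], [-1, 3], [0, -3]]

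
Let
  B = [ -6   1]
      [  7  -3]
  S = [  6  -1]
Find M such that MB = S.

B is on the right of M, so right-multiply by B⁻¹: M = SB⁻¹.
det B = 11; the adjugate gives B⁻¹ = [[-3/11, -1/11], [-7/11, -6/11]].
M = SB⁻¹ = [[6, -1]] · [[-3/11, -1/11], [-7/11, -6/11]] = [[-1, 0]].

M = [[-1, 0]]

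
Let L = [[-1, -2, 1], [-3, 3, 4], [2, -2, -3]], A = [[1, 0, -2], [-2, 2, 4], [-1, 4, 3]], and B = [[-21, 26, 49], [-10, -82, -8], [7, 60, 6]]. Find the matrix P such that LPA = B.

P = [[1, -3, -1], [5, 2, -5], [-5, 0, -4]]

P = L⁻¹BA⁻¹ (apply L⁻¹ on the left and A⁻¹ on the right).
det L = 3; the adjugate gives L⁻¹ = [[-1/3, -8/3, -11/3], [-1/3, 1/3, 1/3], [0, -2, -3]].
A has determinant 2; A⁻¹ = [[-5, -4, 2], [1, 1/2, 0], [-3, -2, 1]].
L⁻¹B = [[8, -10, -17], [6, -16, -17], [-1, -16, -2]].
P = (L⁻¹B)A⁻¹ = [[1, -3, -1], [5, 2, -5], [-5, 0, -4]].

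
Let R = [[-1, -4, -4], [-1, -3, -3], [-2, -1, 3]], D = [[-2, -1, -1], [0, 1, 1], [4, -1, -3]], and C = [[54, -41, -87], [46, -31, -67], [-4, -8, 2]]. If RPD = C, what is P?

Isolating P: multiply by R⁻¹ from the left and D⁻¹ from the right, so P = R⁻¹CD⁻¹.
R has determinant -4; R⁻¹ = [[3, -4, 0], [-9/4, 11/4, -1/4], [5/4, -7/4, 1/4]].
det D = 4, so D⁻¹ = [[-1/2, -1/2, 0], [1, 5/2, 1/2], [-1, -3/2, -1/2]].
R⁻¹C = [[-22, 1, 7], [6, 9, 11], [-14, 1, 9]].
P = (R⁻¹C)D⁻¹ = [[5, 3, -3], [-5, 3, -1], [-1, -4, -4]].

P = [[5, 3, -3], [-5, 3, -1], [-1, -4, -4]]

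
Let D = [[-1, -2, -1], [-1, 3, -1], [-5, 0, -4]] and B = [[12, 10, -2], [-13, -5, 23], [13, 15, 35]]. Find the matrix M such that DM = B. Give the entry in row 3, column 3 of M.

Since D multiplies M on the left, M = D⁻¹B.
det D = -5, so D⁻¹ = [[12/5, 8/5, -1], [-1/5, 1/5, 0], [-3, -2, 1]].
M = D⁻¹B = [[12/5, 8/5, -1], [-1/5, 1/5, 0], [-3, -2, 1]] · [[12, 10, -2], [-13, -5, 23], [13, 15, 35]] = [[-5, 1, -3], [-5, -3, 5], [3, -5, -5]].

-5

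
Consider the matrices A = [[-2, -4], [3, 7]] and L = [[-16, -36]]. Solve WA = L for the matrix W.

A is on the right of W, so right-multiply by A⁻¹: W = LA⁻¹.
A has determinant -2; A⁻¹ = [[-7/2, -2], [3/2, 1]].
W = LA⁻¹ = [[-16, -36]] · [[-7/2, -2], [3/2, 1]] = [[2, -4]].

W = [[2, -4]]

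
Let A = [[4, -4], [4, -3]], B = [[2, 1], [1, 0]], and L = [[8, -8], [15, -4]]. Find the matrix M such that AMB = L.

Isolating M: multiply by A⁻¹ from the left and B⁻¹ from the right, so M = A⁻¹LB⁻¹.
det A = 4; the adjugate gives A⁻¹ = [[-3/4, 1], [-1, 1]].
det B = -1; the adjugate gives B⁻¹ = [[0, 1], [1, -2]].
A⁻¹L = [[9, 2], [7, 4]].
M = (A⁻¹L)B⁻¹ = [[2, 5], [4, -1]].

M = [[2, 5], [4, -1]]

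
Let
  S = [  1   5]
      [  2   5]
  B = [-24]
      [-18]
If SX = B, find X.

Since S multiplies X on the left, X = S⁻¹B.
det S = -5, so S⁻¹ = [[-1, 1], [2/5, -1/5]].
X = S⁻¹B = [[-1, 1], [2/5, -1/5]] · [[-24], [-18]] = [[6], [-6]].

X = [[6], [-6]]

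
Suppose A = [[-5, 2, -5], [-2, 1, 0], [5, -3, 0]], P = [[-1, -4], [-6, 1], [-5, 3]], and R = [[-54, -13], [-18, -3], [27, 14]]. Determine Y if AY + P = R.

Y = [[4, 1], [-4, -2], [5, 0]]

AY = R − P = [[-53, -9], [-12, -4], [32, 11]].
A is on the left of Y, so left-multiply by A⁻¹: Y = A⁻¹(R − P).
det A = -5, so A⁻¹ = [[0, -3, -1], [0, -5, -2], [-1/5, 1, 1/5]].
Y = A⁻¹(R − P) = [[4, 1], [-4, -2], [5, 0]].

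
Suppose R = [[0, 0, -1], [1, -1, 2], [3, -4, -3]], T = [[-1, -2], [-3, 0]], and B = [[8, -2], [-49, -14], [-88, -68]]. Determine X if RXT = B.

Left-multiply by R⁻¹ and right-multiply by T⁻¹: X = R⁻¹BT⁻¹.
det R = 1; the adjugate gives R⁻¹ = [[11, 4, -1], [9, 3, -1], [-1, 0, 0]].
det T = -6, so T⁻¹ = [[0, -1/3], [-1/2, 1/6]].
R⁻¹B = [[-20, -10], [13, 8], [-8, 2]].
X = (R⁻¹B)T⁻¹ = [[5, 5], [-4, -3], [-1, 3]].

X = [[5, 5], [-4, -3], [-1, 3]]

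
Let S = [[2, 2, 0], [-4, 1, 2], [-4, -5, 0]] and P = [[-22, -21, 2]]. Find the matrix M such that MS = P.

M = [[-1, 1, 4]]

S is on the right of M, so right-multiply by S⁻¹: M = PS⁻¹.
S has determinant 4; S⁻¹ = [[5/2, 0, 1], [-2, 0, -1], [6, 1/2, 5/2]].
M = PS⁻¹ = [[-22, -21, 2]] · [[5/2, 0, 1], [-2, 0, -1], [6, 1/2, 5/2]] = [[-1, 1, 4]].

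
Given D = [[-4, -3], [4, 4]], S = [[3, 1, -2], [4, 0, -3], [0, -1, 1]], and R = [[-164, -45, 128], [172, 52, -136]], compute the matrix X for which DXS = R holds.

X = [[5, 5, -1], [4, -1, -3]]

X = D⁻¹RS⁻¹ (apply D⁻¹ on the left and S⁻¹ on the right).
det D = -4, so D⁻¹ = [[-1, -3/4], [1, 1]].
S has determinant -5; S⁻¹ = [[3/5, -1/5, 3/5], [4/5, -3/5, -1/5], [4/5, -3/5, 4/5]].
D⁻¹R = [[35, 6, -26], [8, 7, -8]].
X = (D⁻¹R)S⁻¹ = [[5, 5, -1], [4, -1, -3]].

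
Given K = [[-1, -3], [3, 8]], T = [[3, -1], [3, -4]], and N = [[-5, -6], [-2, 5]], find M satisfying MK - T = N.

MK = N + T = [[-2, -7], [1, 1]].
Right-multiplying both sides by K⁻¹ gives M = (N + T)K⁻¹.
K has determinant 1; K⁻¹ = [[8, 3], [-3, -1]].
M = (N + T)K⁻¹ = [[5, 1], [5, 2]].

M = [[5, 1], [5, 2]]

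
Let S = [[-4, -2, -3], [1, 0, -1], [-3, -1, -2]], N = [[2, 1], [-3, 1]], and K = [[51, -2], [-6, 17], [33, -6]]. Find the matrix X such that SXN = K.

X = [[4, 5], [-5, 0], [-5, -3]]

X = S⁻¹KN⁻¹ (apply S⁻¹ on the left and N⁻¹ on the right).
det S = -3, so S⁻¹ = [[1/3, 1/3, -2/3], [-5/3, 1/3, 7/3], [1/3, -2/3, -2/3]].
N has determinant 5; N⁻¹ = [[1/5, -1/5], [3/5, 2/5]].
S⁻¹K = [[-7, 9], [-10, -5], [-1, -8]].
X = (S⁻¹K)N⁻¹ = [[4, 5], [-5, 0], [-5, -3]].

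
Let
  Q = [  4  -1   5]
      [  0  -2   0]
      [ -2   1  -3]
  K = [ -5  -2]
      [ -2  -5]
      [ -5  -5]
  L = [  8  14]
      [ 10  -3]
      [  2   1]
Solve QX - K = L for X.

X = [[1, 4], [-4, 4], [-1, 0]]

QX = L + K = [[3, 12], [8, -8], [-3, -4]].
Q is on the left of X, so left-multiply by Q⁻¹: X = Q⁻¹(L + K).
det Q = 4, so Q⁻¹ = [[3/2, 1/2, 5/2], [0, -1/2, 0], [-1, -1/2, -2]].
X = Q⁻¹(L + K) = [[1, 4], [-4, 4], [-1, 0]].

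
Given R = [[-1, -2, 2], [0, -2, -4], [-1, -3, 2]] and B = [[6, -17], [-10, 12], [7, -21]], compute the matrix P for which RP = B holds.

R is on the left of P, so left-multiply by R⁻¹: P = R⁻¹B.
det R = 4, so R⁻¹ = [[-4, -1/2, 3], [1, 0, -1], [-1/2, -1/4, 1/2]].
P = R⁻¹B = [[-4, -1/2, 3], [1, 0, -1], [-1/2, -1/4, 1/2]] · [[6, -17], [-10, 12], [7, -21]] = [[2, -1], [-1, 4], [3, -5]].

P = [[2, -1], [-1, 4], [3, -5]]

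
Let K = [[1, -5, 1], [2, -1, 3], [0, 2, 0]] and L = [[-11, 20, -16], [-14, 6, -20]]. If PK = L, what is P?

Since K sits to the right of P, P = LK⁻¹.
K has determinant -2; K⁻¹ = [[3, -1, 7], [0, 0, 1/2], [-2, 1, -9/2]].
P = LK⁻¹ = [[-11, 20, -16], [-14, 6, -20]] · [[3, -1, 7], [0, 0, 1/2], [-2, 1, -9/2]] = [[-1, -5, 5], [-2, -6, -5]].

P = [[-1, -5, 5], [-2, -6, -5]]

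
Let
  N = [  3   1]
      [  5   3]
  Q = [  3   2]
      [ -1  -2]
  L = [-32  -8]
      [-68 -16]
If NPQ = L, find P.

P = [[-3, -2], [-5, -4]]

Isolating P: multiply by N⁻¹ from the left and Q⁻¹ from the right, so P = N⁻¹LQ⁻¹.
N has determinant 4; N⁻¹ = [[3/4, -1/4], [-5/4, 3/4]].
det Q = -4, so Q⁻¹ = [[1/2, 1/2], [-1/4, -3/4]].
N⁻¹L = [[-7, -2], [-11, -2]].
P = (N⁻¹L)Q⁻¹ = [[-3, -2], [-5, -4]].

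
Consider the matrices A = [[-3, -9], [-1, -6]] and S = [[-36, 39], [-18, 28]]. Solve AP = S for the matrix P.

A is on the left of P, so left-multiply by A⁻¹: P = A⁻¹S.
A has determinant 9; A⁻¹ = [[-2/3, 1], [1/9, -1/3]].
P = A⁻¹S = [[-2/3, 1], [1/9, -1/3]] · [[-36, 39], [-18, 28]] = [[6, 2], [2, -5]].

P = [[6, 2], [2, -5]]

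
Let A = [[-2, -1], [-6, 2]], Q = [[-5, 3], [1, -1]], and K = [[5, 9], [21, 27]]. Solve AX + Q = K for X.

AX = K − Q = [[10, 6], [20, 28]].
Left-multiplying both sides by A⁻¹ gives X = A⁻¹(K − Q).
det A = -10; the adjugate gives A⁻¹ = [[-1/5, -1/10], [-3/5, 1/5]].
X = A⁻¹(K − Q) = [[-4, -4], [-2, 2]].

X = [[-4, -4], [-2, 2]]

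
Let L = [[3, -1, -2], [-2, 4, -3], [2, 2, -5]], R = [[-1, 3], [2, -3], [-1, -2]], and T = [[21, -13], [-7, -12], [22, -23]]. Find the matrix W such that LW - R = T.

W = [[2, 0], [-4, 0], [-5, 5]]

LW = T + R = [[20, -10], [-5, -15], [21, -25]].
Left-multiplying both sides by L⁻¹ gives W = L⁻¹(T + R).
L has determinant -2; L⁻¹ = [[7, 9/2, -11/2], [8, 11/2, -13/2], [6, 4, -5]].
W = L⁻¹(T + R) = [[2, 0], [-4, 0], [-5, 5]].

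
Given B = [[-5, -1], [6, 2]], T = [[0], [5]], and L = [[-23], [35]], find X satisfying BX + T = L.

BX = L − T = [[-23], [30]].
B is on the left of X, so left-multiply by B⁻¹: X = B⁻¹(L − T).
det B = -4, so B⁻¹ = [[-1/2, -1/4], [3/2, 5/4]].
X = B⁻¹(L − T) = [[4], [3]].

X = [[4], [3]]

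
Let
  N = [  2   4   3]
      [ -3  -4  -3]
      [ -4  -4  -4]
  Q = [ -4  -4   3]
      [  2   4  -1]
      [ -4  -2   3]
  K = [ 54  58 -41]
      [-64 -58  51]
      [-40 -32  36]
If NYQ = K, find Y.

Y = [[-5, -5, 0], [-4, 3, -3], [3, -1, 5]]

Isolating Y: multiply by N⁻¹ from the left and Q⁻¹ from the right, so Y = N⁻¹KQ⁻¹.
det N = -4; the adjugate gives N⁻¹ = [[-1, -1, 0], [0, -1, 3/4], [1, 2, -1]].
det Q = 4, so Q⁻¹ = [[5/2, 3/2, -2], [-1/2, 0, 1/2], [3, 2, -2]].
N⁻¹K = [[10, 0, -10], [34, 34, -24], [-34, -26, 25]].
Y = (N⁻¹K)Q⁻¹ = [[-5, -5, 0], [-4, 3, -3], [3, -1, 5]].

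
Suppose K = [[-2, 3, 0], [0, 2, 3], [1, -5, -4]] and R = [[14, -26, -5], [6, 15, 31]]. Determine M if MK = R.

M = [[-6, 1, 2], [-5, 5, -4]]

Right-multiplying both sides by K⁻¹ gives M = RK⁻¹.
det K = -5, so K⁻¹ = [[-7/5, -12/5, -9/5], [-3/5, -8/5, -6/5], [2/5, 7/5, 4/5]].
M = RK⁻¹ = [[14, -26, -5], [6, 15, 31]] · [[-7/5, -12/5, -9/5], [-3/5, -8/5, -6/5], [2/5, 7/5, 4/5]] = [[-6, 1, 2], [-5, 5, -4]].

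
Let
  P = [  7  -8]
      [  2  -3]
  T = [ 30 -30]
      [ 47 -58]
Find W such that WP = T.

Right-multiplying both sides by P⁻¹ gives W = TP⁻¹.
det P = -5; the adjugate gives P⁻¹ = [[3/5, -8/5], [2/5, -7/5]].
W = TP⁻¹ = [[30, -30], [47, -58]] · [[3/5, -8/5], [2/5, -7/5]] = [[6, -6], [5, 6]].

W = [[6, -6], [5, 6]]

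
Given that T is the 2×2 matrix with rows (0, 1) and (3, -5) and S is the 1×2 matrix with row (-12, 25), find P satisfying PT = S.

P = [[5, -4]]

Since T sits to the right of P, P = ST⁻¹.
det T = -3; the adjugate gives T⁻¹ = [[5/3, 1/3], [1, 0]].
P = ST⁻¹ = [[-12, 25]] · [[5/3, 1/3], [1, 0]] = [[5, -4]].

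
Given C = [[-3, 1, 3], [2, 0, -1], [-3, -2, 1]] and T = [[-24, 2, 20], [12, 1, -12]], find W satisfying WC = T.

C is on the right of W, so right-multiply by C⁻¹: W = TC⁻¹.
C has determinant -5; C⁻¹ = [[2/5, 7/5, 1/5], [-1/5, -6/5, -3/5], [4/5, 9/5, 2/5]].
W = TC⁻¹ = [[-24, 2, 20], [12, 1, -12]] · [[2/5, 7/5, 1/5], [-1/5, -6/5, -3/5], [4/5, 9/5, 2/5]] = [[6, 0, 2], [-5, -6, -3]].

W = [[6, 0, 2], [-5, -6, -3]]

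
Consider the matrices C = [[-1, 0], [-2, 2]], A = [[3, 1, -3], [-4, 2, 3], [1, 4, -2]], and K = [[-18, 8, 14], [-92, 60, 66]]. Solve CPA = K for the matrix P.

Left-multiply by C⁻¹ and right-multiply by A⁻¹: P = C⁻¹KA⁻¹.
C has determinant -2; C⁻¹ = [[-1, 0], [-1, 1/2]].
det A = 1; the adjugate gives A⁻¹ = [[-16, -10, 9], [-5, -3, 3], [-18, -11, 10]].
C⁻¹K = [[18, -8, -14], [-28, 22, 19]].
P = (C⁻¹K)A⁻¹ = [[4, -2, -2], [-4, 5, 4]].

P = [[4, -2, -2], [-4, 5, 4]]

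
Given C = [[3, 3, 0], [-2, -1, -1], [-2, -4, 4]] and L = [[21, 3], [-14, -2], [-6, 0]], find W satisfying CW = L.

W = [[3, 0], [4, 1], [4, 1]]

Since C multiplies W on the left, W = C⁻¹L.
det C = 6; the adjugate gives C⁻¹ = [[-4/3, -2, -1/2], [5/3, 2, 1/2], [1, 1, 1/2]].
W = C⁻¹L = [[-4/3, -2, -1/2], [5/3, 2, 1/2], [1, 1, 1/2]] · [[21, 3], [-14, -2], [-6, 0]] = [[3, 0], [4, 1], [4, 1]].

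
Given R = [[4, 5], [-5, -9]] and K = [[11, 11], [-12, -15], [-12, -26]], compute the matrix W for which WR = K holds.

Since R sits to the right of W, W = KR⁻¹.
R has determinant -11; R⁻¹ = [[9/11, 5/11], [-5/11, -4/11]].
W = KR⁻¹ = [[11, 11], [-12, -15], [-12, -26]] · [[9/11, 5/11], [-5/11, -4/11]] = [[4, 1], [-3, 0], [2, 4]].

W = [[4, 1], [-3, 0], [2, 4]]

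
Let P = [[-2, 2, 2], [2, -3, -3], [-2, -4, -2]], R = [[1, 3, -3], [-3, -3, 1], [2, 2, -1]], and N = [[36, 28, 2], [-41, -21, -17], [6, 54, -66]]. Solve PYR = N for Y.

Y = P⁻¹NR⁻¹ (apply P⁻¹ on the left and R⁻¹ on the right).
det P = 4, so P⁻¹ = [[-3/2, -1, 0], [5/2, 2, -1/2], [-7/2, -3, 1/2]].
R has determinant -2; R⁻¹ = [[-1/2, 3/2, 3], [1/2, -5/2, -4], [0, -2, -3]].
P⁻¹N = [[-13, -21, 14], [5, 1, 4], [0, -8, 11]].
Y = (P⁻¹N)R⁻¹ = [[-4, 5, 3], [-2, -3, -1], [-4, -2, -1]].

Y = [[-4, 5, 3], [-2, -3, -1], [-4, -2, -1]]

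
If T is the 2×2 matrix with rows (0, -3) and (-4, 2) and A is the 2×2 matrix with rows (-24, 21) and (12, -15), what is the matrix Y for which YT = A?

Right-multiplying both sides by T⁻¹ gives Y = AT⁻¹.
det T = -12; the adjugate gives T⁻¹ = [[-1/6, -1/4], [-1/3, 0]].
Y = AT⁻¹ = [[-24, 21], [12, -15]] · [[-1/6, -1/4], [-1/3, 0]] = [[-3, 6], [3, -3]].

Y = [[-3, 6], [3, -3]]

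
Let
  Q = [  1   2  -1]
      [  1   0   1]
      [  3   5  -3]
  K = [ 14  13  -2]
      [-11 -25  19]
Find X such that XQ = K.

X = [[-1, 6, 3], [0, 4, -5]]

Q is on the right of X, so right-multiply by Q⁻¹: X = KQ⁻¹.
Q has determinant 2; Q⁻¹ = [[-5/2, 1/2, 1], [3, 0, -1], [5/2, 1/2, -1]].
X = KQ⁻¹ = [[14, 13, -2], [-11, -25, 19]] · [[-5/2, 1/2, 1], [3, 0, -1], [5/2, 1/2, -1]] = [[-1, 6, 3], [0, 4, -5]].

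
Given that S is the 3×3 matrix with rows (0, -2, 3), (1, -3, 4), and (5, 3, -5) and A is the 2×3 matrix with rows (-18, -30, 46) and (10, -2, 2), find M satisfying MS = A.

M = [[6, 2, -4], [4, 0, 2]]

Right-multiplying both sides by S⁻¹ gives M = AS⁻¹.
S has determinant 4; S⁻¹ = [[3/4, -1/4, 1/4], [25/4, -15/4, 3/4], [9/2, -5/2, 1/2]].
M = AS⁻¹ = [[-18, -30, 46], [10, -2, 2]] · [[3/4, -1/4, 1/4], [25/4, -15/4, 3/4], [9/2, -5/2, 1/2]] = [[6, 2, -4], [4, 0, 2]].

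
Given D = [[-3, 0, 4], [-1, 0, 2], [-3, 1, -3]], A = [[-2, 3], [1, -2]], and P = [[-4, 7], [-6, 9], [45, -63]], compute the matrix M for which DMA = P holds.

M = D⁻¹PA⁻¹ (apply D⁻¹ on the left and A⁻¹ on the right).
D has determinant 2; D⁻¹ = [[-1, 2, 0], [-9/2, 21/2, 1], [-1/2, 3/2, 0]].
A has determinant 1; A⁻¹ = [[-2, -3], [-1, -2]].
D⁻¹P = [[-8, 11], [0, 0], [-7, 10]].
M = (D⁻¹P)A⁻¹ = [[5, 2], [0, 0], [4, 1]].

M = [[5, 2], [0, 0], [4, 1]]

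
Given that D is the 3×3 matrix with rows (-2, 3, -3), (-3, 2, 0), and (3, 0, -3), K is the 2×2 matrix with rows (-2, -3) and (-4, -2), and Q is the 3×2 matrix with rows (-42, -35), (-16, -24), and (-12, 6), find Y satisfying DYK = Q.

Y = [[-2, -2], [1, -3], [0, -4]]

Left-multiply by D⁻¹ and right-multiply by K⁻¹: Y = D⁻¹QK⁻¹.
det D = 3, so D⁻¹ = [[-2, 3, 2], [-3, 5, 3], [-2, 3, 5/3]].
det K = -8, so K⁻¹ = [[1/4, -3/8], [-1/2, 1/4]].
D⁻¹Q = [[12, 10], [10, 3], [16, 8]].
Y = (D⁻¹Q)K⁻¹ = [[-2, -2], [1, -3], [0, -4]].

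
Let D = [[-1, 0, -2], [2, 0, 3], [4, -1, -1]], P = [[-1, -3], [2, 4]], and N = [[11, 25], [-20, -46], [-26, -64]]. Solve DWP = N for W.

W = [[3, -2], [0, 0], [0, -1]]

W = D⁻¹NP⁻¹ (apply D⁻¹ on the left and P⁻¹ on the right).
det D = 1, so D⁻¹ = [[3, 2, 0], [14, 9, -1], [-2, -1, 0]].
det P = 2, so P⁻¹ = [[2, 3/2], [-1, -1/2]].
D⁻¹N = [[-7, -17], [0, 0], [-2, -4]].
W = (D⁻¹N)P⁻¹ = [[3, -2], [0, 0], [0, -1]].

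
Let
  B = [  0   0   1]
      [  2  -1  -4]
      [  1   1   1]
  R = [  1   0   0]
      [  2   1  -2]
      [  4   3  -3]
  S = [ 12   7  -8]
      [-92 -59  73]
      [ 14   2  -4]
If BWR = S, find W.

W = B⁻¹SR⁻¹ (apply B⁻¹ on the left and R⁻¹ on the right).
det B = 3, so B⁻¹ = [[1, 1/3, 1/3], [-2, -1/3, 2/3], [1, 0, 0]].
R has determinant 3; R⁻¹ = [[1, 0, 0], [-2/3, -1, 2/3], [2/3, -1, 1/3]].
B⁻¹S = [[-14, -12, 15], [16, 7, -11], [12, 7, -8]].
W = (B⁻¹S)R⁻¹ = [[4, -3, -3], [4, 4, 1], [2, 1, 2]].

W = [[4, -3, -3], [4, 4, 1], [2, 1, 2]]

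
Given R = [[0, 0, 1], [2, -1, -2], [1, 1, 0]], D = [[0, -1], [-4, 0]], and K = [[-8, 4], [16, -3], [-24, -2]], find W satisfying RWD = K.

W = [[-1, 2], [3, 4], [-4, 2]]

W = R⁻¹KD⁻¹ (apply R⁻¹ on the left and D⁻¹ on the right).
det R = 3, so R⁻¹ = [[2/3, 1/3, 1/3], [-2/3, -1/3, 2/3], [1, 0, 0]].
D has determinant -4; D⁻¹ = [[0, -1/4], [-1, 0]].
R⁻¹K = [[-8, 1], [-16, -3], [-8, 4]].
W = (R⁻¹K)D⁻¹ = [[-1, 2], [3, 4], [-4, 2]].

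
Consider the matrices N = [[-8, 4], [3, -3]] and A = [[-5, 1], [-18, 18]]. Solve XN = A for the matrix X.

X = [[1, 1], [0, -6]]

N is on the right of X, so right-multiply by N⁻¹: X = AN⁻¹.
det N = 12; the adjugate gives N⁻¹ = [[-1/4, -1/3], [-1/4, -2/3]].
X = AN⁻¹ = [[-5, 1], [-18, 18]] · [[-1/4, -1/3], [-1/4, -2/3]] = [[1, 1], [0, -6]].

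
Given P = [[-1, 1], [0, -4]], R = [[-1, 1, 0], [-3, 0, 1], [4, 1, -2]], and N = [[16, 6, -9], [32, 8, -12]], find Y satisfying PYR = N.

Isolating Y: multiply by P⁻¹ from the left and R⁻¹ from the right, so Y = P⁻¹NR⁻¹.
P has determinant 4; P⁻¹ = [[-1, -1/4], [0, -1/4]].
det R = -1; the adjugate gives R⁻¹ = [[1, -2, -1], [2, -2, -1], [3, -5, -3]].
P⁻¹N = [[-24, -8, 12], [-8, -2, 3]].
Y = (P⁻¹N)R⁻¹ = [[-4, 4, -4], [-3, 5, 1]].

Y = [[-4, 4, -4], [-3, 5, 1]]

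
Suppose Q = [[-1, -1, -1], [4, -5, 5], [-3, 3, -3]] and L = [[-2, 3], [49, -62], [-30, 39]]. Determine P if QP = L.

Left-multiplying both sides by Q⁻¹ gives P = Q⁻¹L.
Q has determinant 6; Q⁻¹ = [[0, -1, -5/3], [-1/2, 0, 1/6], [-1/2, 1, 3/2]].
P = Q⁻¹L = [[0, -1, -5/3], [-1/2, 0, 1/6], [-1/2, 1, 3/2]] · [[-2, 3], [49, -62], [-30, 39]] = [[1, -3], [-4, 5], [5, -5]].

P = [[1, -3], [-4, 5], [5, -5]]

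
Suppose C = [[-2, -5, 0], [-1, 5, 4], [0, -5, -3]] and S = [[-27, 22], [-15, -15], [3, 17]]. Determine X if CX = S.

Since C multiplies X on the left, X = C⁻¹S.
det C = 5, so C⁻¹ = [[1, -3, -4], [-3/5, 6/5, 8/5], [1, -2, -3]].
X = C⁻¹S = [[1, -3, -4], [-3/5, 6/5, 8/5], [1, -2, -3]] · [[-27, 22], [-15, -15], [3, 17]] = [[6, -1], [3, -4], [-6, 1]].

X = [[6, -1], [3, -4], [-6, 1]]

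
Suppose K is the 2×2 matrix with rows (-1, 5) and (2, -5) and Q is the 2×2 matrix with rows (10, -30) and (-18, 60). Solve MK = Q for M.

K is on the right of M, so right-multiply by K⁻¹: M = QK⁻¹.
det K = -5, so K⁻¹ = [[1, 1], [2/5, 1/5]].
M = QK⁻¹ = [[10, -30], [-18, 60]] · [[1, 1], [2/5, 1/5]] = [[-2, 4], [6, -6]].

M = [[-2, 4], [6, -6]]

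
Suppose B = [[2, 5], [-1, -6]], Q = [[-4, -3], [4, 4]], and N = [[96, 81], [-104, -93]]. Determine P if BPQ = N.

P = [[-5, -3], [-1, 3]]

Left-multiply by B⁻¹ and right-multiply by Q⁻¹: P = B⁻¹NQ⁻¹.
B has determinant -7; B⁻¹ = [[6/7, 5/7], [-1/7, -2/7]].
det Q = -4, so Q⁻¹ = [[-1, -3/4], [1, 1]].
B⁻¹N = [[8, 3], [16, 15]].
P = (B⁻¹N)Q⁻¹ = [[-5, -3], [-1, 3]].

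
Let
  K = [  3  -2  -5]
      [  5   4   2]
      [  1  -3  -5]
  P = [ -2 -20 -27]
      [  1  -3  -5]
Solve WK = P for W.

Right-multiplying both sides by K⁻¹ gives W = PK⁻¹.
det K = -1; the adjugate gives K⁻¹ = [[14, -5, -16], [-27, 10, 31], [19, -7, -22]].
W = PK⁻¹ = [[-2, -20, -27], [1, -3, -5]] · [[14, -5, -16], [-27, 10, 31], [19, -7, -22]] = [[-1, -1, 6], [0, 0, 1]].

W = [[-1, -1, 6], [0, 0, 1]]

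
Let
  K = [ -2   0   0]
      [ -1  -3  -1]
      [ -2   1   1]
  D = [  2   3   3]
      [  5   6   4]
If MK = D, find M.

M = [[-4, 0, 3], [-5, -1, 3]]

Since K sits to the right of M, M = DK⁻¹.
det K = 4, so K⁻¹ = [[-1/2, 0, 0], [3/4, -1/2, -1/2], [-7/4, 1/2, 3/2]].
M = DK⁻¹ = [[2, 3, 3], [5, 6, 4]] · [[-1/2, 0, 0], [3/4, -1/2, -1/2], [-7/4, 1/2, 3/2]] = [[-4, 0, 3], [-5, -1, 3]].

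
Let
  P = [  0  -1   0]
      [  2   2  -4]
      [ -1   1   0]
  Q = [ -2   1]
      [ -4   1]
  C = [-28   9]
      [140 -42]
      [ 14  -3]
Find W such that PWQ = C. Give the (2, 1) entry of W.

W = P⁻¹CQ⁻¹ (apply P⁻¹ on the left and Q⁻¹ on the right).
det P = -4; the adjugate gives P⁻¹ = [[-1, 0, -1], [-1, 0, 0], [-1, -1/4, -1/2]].
Q has determinant 2; Q⁻¹ = [[1/2, -1/2], [2, -1]].
P⁻¹C = [[14, -6], [28, -9], [-14, 3]].
W = (P⁻¹C)Q⁻¹ = [[-5, -1], [-4, -5], [-1, 4]].

-4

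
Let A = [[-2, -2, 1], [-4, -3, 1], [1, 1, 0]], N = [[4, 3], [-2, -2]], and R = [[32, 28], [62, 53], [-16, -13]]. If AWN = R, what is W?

W = [[-2, 3], [-1, -1], [-2, -4]]

Isolating W: multiply by A⁻¹ from the left and N⁻¹ from the right, so W = A⁻¹RN⁻¹.
det A = -1, so A⁻¹ = [[1, -1, -1], [-1, 1, 2], [1, 0, 2]].
det N = -2; the adjugate gives N⁻¹ = [[1, 3/2], [-1, -2]].
A⁻¹R = [[-14, -12], [-2, -1], [0, 2]].
W = (A⁻¹R)N⁻¹ = [[-2, 3], [-1, -1], [-2, -4]].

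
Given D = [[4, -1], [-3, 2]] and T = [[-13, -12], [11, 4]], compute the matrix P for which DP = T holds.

P = [[-3, -4], [1, -4]]

Since D multiplies P on the left, P = D⁻¹T.
D has determinant 5; D⁻¹ = [[2/5, 1/5], [3/5, 4/5]].
P = D⁻¹T = [[2/5, 1/5], [3/5, 4/5]] · [[-13, -12], [11, 4]] = [[-3, -4], [1, -4]].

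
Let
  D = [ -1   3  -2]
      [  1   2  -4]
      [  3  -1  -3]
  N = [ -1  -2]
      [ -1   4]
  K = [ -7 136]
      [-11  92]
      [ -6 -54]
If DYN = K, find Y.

Isolating Y: multiply by D⁻¹ from the left and N⁻¹ from the right, so Y = D⁻¹KN⁻¹.
det D = -3; the adjugate gives D⁻¹ = [[10/3, -11/3, 8/3], [3, -3, 2], [7/3, -8/3, 5/3]].
det N = -6; the adjugate gives N⁻¹ = [[-2/3, -1/3], [-1/6, 1/6]].
D⁻¹K = [[1, -28], [0, 24], [3, -18]].
Y = (D⁻¹K)N⁻¹ = [[4, -5], [-4, 4], [1, -4]].

Y = [[4, -5], [-4, 4], [1, -4]]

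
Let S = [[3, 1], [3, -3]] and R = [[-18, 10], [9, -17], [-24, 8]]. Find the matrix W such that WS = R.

W = [[-2, -4], [-2, 5], [-4, -4]]

Since S sits to the right of W, W = RS⁻¹.
det S = -12; the adjugate gives S⁻¹ = [[1/4, 1/12], [1/4, -1/4]].
W = RS⁻¹ = [[-18, 10], [9, -17], [-24, 8]] · [[1/4, 1/12], [1/4, -1/4]] = [[-2, -4], [-2, 5], [-4, -4]].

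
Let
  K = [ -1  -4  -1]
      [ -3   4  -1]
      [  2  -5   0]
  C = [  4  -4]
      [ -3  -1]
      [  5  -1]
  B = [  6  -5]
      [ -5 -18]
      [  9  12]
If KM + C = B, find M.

M = [[2, 4], [0, -1], [-4, 1]]

KM = B − C = [[2, -1], [-2, -17], [4, 13]].
Left-multiplying both sides by K⁻¹ gives M = K⁻¹(B − C).
K has determinant 6; K⁻¹ = [[-5/6, 5/6, 4/3], [-1/3, 1/3, 1/3], [7/6, -13/6, -8/3]].
M = K⁻¹(B − C) = [[2, 4], [0, -1], [-4, 1]].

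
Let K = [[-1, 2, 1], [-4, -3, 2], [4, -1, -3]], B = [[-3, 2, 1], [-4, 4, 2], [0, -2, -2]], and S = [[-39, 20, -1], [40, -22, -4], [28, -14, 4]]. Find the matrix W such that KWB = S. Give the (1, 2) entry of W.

Left-multiply by K⁻¹ and right-multiply by B⁻¹: W = K⁻¹SB⁻¹.
K has determinant -3; K⁻¹ = [[-11/3, -5/3, -7/3], [4/3, 1/3, 2/3], [-16/3, -7/3, -11/3]].
det B = 4, so B⁻¹ = [[-1, 1/2, 0], [-2, 3/2, 1/2], [2, -3/2, -1]].
K⁻¹S = [[11, -4, 1], [-20, 10, 0], [12, -4, 0]].
W = (K⁻¹S)B⁻¹ = [[-1, -2, -3], [0, 5, 5], [-4, 0, -2]].

-2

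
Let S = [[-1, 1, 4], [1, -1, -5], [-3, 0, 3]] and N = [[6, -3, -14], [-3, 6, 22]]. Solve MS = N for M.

Right-multiplying both sides by S⁻¹ gives M = NS⁻¹.
det S = 3; the adjugate gives S⁻¹ = [[-1, -1, -1/3], [4, 3, -1/3], [-1, -1, 0]].
M = NS⁻¹ = [[6, -3, -14], [-3, 6, 22]] · [[-1, -1, -1/3], [4, 3, -1/3], [-1, -1, 0]] = [[-4, -1, -1], [5, -1, -1]].

M = [[-4, -1, -1], [5, -1, -1]]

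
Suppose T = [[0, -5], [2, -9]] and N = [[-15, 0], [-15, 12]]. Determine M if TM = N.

M = [[6, 6], [3, 0]]

Left-multiplying both sides by T⁻¹ gives M = T⁻¹N.
det T = 10; the adjugate gives T⁻¹ = [[-9/10, 1/2], [-1/5, 0]].
M = T⁻¹N = [[-9/10, 1/2], [-1/5, 0]] · [[-15, 0], [-15, 12]] = [[6, 6], [3, 0]].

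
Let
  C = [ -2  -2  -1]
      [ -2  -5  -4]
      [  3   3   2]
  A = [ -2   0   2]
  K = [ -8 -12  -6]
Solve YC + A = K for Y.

Y = [[4, 2, 2]]

YC = K − A = [[-6, -12, -8]].
Right-multiplying both sides by C⁻¹ gives Y = (K − A)C⁻¹.
det C = 3; the adjugate gives C⁻¹ = [[2/3, 1/3, 1], [-8/3, -1/3, -2], [3, 0, 2]].
Y = (K − A)C⁻¹ = [[4, 2, 2]].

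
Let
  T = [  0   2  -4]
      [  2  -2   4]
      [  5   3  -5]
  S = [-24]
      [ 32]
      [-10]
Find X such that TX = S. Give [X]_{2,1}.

Since T multiplies X on the left, X = T⁻¹S.
det T = -4; the adjugate gives T⁻¹ = [[1/2, 1/2, 0], [-15/2, -5, 2], [-4, -5/2, 1]].
X = T⁻¹S = [[1/2, 1/2, 0], [-15/2, -5, 2], [-4, -5/2, 1]] · [[-24], [32], [-10]] = [[4], [0], [6]].

0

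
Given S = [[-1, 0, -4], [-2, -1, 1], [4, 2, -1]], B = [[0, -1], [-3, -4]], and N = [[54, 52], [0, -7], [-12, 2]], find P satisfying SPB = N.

P = [[-4, 2], [-3, 0], [-4, 4]]

Isolating P: multiply by S⁻¹ from the left and B⁻¹ from the right, so P = S⁻¹NB⁻¹.
det S = 1; the adjugate gives S⁻¹ = [[-1, -8, -4], [2, 17, 9], [0, 2, 1]].
B has determinant -3; B⁻¹ = [[4/3, -1/3], [-1, 0]].
S⁻¹N = [[-6, -4], [0, 3], [-12, -12]].
P = (S⁻¹N)B⁻¹ = [[-4, 2], [-3, 0], [-4, 4]].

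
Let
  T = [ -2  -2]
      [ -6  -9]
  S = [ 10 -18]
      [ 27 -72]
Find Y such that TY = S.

Left-multiplying both sides by T⁻¹ gives Y = T⁻¹S.
det T = 6; the adjugate gives T⁻¹ = [[-3/2, 1/3], [1, -1/3]].
Y = T⁻¹S = [[-3/2, 1/3], [1, -1/3]] · [[10, -18], [27, -72]] = [[-6, 3], [1, 6]].

Y = [[-6, 3], [1, 6]]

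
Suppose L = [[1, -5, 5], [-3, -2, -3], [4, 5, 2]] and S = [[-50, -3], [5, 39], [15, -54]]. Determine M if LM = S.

L is on the left of M, so left-multiply by L⁻¹: M = L⁻¹S.
det L = 6, so L⁻¹ = [[11/6, 35/6, 25/6], [-1, -3, -2], [-7/6, -25/6, -17/6]].
M = L⁻¹S = [[11/6, 35/6, 25/6], [-1, -3, -2], [-7/6, -25/6, -17/6]] · [[-50, -3], [5, 39], [15, -54]] = [[0, -3], [5, -6], [-5, -6]].

M = [[0, -3], [5, -6], [-5, -6]]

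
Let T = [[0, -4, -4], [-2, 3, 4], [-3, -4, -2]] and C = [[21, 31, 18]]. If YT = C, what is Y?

Right-multiplying both sides by T⁻¹ gives Y = CT⁻¹.
det T = -4, so T⁻¹ = [[-5/2, -2, 1], [4, 3, -2], [-17/4, -3, 2]].
Y = CT⁻¹ = [[21, 31, 18]] · [[-5/2, -2, 1], [4, 3, -2], [-17/4, -3, 2]] = [[-5, -3, -5]].

Y = [[-5, -3, -5]]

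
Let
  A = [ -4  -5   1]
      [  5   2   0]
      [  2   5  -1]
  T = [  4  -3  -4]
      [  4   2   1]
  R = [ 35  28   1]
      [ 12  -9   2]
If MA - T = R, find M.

MA = R + T = [[39, 25, -3], [16, -7, 3]].
Right-multiplying both sides by A⁻¹ gives M = (R + T)A⁻¹.
det A = 4; the adjugate gives A⁻¹ = [[-1/2, 0, -1/2], [5/4, 1/2, 5/4], [21/4, 5/2, 17/4]].
M = (R + T)A⁻¹ = [[-4, 5, -1], [-1, 4, -4]].

M = [[-4, 5, -1], [-1, 4, -4]]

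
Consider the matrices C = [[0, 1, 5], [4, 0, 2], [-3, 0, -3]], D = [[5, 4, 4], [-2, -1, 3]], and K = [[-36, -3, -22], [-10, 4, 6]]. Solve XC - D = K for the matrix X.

X = [[1, -4, 5], [3, -3, 0]]

XC = K + D = [[-31, 1, -18], [-12, 3, 9]].
Right-multiplying both sides by C⁻¹ gives X = (K + D)C⁻¹.
det C = 6, so C⁻¹ = [[0, 1/2, 1/3], [1, 5/2, 10/3], [0, -1/2, -2/3]].
X = (K + D)C⁻¹ = [[1, -4, 5], [3, -3, 0]].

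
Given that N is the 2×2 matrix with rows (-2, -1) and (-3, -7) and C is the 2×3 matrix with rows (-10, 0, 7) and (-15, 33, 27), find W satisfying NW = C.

N is on the left of W, so left-multiply by N⁻¹: W = N⁻¹C.
det N = 11; the adjugate gives N⁻¹ = [[-7/11, 1/11], [3/11, -2/11]].
W = N⁻¹C = [[-7/11, 1/11], [3/11, -2/11]] · [[-10, 0, 7], [-15, 33, 27]] = [[5, 3, -2], [0, -6, -3]].

W = [[5, 3, -2], [0, -6, -3]]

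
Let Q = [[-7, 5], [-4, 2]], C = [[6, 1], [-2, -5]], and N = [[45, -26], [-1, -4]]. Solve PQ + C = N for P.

P = [[-5, -1], [1, -2]]

PQ = N − C = [[39, -27], [1, 1]].
Since Q sits to the right of P, P = (N − C)Q⁻¹.
det Q = 6; the adjugate gives Q⁻¹ = [[1/3, -5/6], [2/3, -7/6]].
P = (N − C)Q⁻¹ = [[-5, -1], [1, -2]].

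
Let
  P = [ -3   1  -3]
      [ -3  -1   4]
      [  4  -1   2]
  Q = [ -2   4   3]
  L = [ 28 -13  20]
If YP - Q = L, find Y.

YP = L + Q = [[26, -9, 23]].
Since P sits to the right of Y, Y = (L + Q)P⁻¹.
P has determinant -5; P⁻¹ = [[-2/5, -1/5, -1/5], [-22/5, -6/5, -21/5], [-7/5, -1/5, -6/5]].
Y = (L + Q)P⁻¹ = [[-3, 1, 5]].

Y = [[-3, 1, 5]]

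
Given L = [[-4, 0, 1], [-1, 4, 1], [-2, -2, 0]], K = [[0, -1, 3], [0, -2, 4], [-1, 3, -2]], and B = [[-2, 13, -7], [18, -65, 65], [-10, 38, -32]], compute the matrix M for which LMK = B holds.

M = [[-4, 1, 0], [2, 2, -5], [-5, -5, 2]]

Left-multiply by L⁻¹ and right-multiply by K⁻¹: M = L⁻¹BK⁻¹.
det L = 2; the adjugate gives L⁻¹ = [[1, -1, -2], [-1, 1, 3/2], [5, -4, -8]].
K has determinant -2; K⁻¹ = [[4, -7/2, -1], [2, -3/2, 0], [1, -1/2, 0]].
L⁻¹B = [[0, 2, -8], [5, -21, 24], [-2, 21, -39]].
M = (L⁻¹B)K⁻¹ = [[-4, 1, 0], [2, 2, -5], [-5, -5, 2]].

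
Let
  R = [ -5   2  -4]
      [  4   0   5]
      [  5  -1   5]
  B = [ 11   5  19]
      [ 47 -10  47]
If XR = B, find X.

X = [[4, 4, 3], [-3, 3, 4]]

Right-multiplying both sides by R⁻¹ gives X = BR⁻¹.
det R = 1; the adjugate gives R⁻¹ = [[5, -6, 10], [5, -5, 9], [-4, 5, -8]].
X = BR⁻¹ = [[11, 5, 19], [47, -10, 47]] · [[5, -6, 10], [5, -5, 9], [-4, 5, -8]] = [[4, 4, 3], [-3, 3, 4]].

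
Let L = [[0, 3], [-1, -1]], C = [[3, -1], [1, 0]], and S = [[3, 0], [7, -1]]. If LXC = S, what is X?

X = L⁻¹SC⁻¹ (apply L⁻¹ on the left and C⁻¹ on the right).
det L = 3, so L⁻¹ = [[-1/3, -1], [1/3, 0]].
C has determinant 1; C⁻¹ = [[0, 1], [-1, 3]].
L⁻¹S = [[-8, 1], [1, 0]].
X = (L⁻¹S)C⁻¹ = [[-1, -5], [0, 1]].

X = [[-1, -5], [0, 1]]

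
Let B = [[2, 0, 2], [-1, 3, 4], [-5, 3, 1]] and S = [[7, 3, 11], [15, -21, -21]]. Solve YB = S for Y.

B is on the right of Y, so right-multiply by B⁻¹: Y = SB⁻¹.
det B = 6, so B⁻¹ = [[-3/2, 1, -1], [-19/6, 2, -5/3], [2, -1, 1]].
Y = SB⁻¹ = [[7, 3, 11], [15, -21, -21]] · [[-3/2, 1, -1], [-19/6, 2, -5/3], [2, -1, 1]] = [[2, 2, -1], [2, -6, -1]].

Y = [[2, 2, -1], [2, -6, -1]]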